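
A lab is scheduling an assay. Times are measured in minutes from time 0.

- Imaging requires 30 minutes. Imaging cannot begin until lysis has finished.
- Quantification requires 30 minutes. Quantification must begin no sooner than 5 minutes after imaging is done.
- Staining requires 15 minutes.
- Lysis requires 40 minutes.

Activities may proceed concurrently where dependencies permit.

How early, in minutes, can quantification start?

75

Lysis can start immediately at minute 0; it finishes at minute 40.
Imaging waits on lysis (finishes minute 40), so it starts at minute 40 and finishes at 40 + 30 = minute 70.
Quantification waits on imaging (finishes minute 70, plus 5-minute gap → minute 75), so the earliest it can start is minute 75.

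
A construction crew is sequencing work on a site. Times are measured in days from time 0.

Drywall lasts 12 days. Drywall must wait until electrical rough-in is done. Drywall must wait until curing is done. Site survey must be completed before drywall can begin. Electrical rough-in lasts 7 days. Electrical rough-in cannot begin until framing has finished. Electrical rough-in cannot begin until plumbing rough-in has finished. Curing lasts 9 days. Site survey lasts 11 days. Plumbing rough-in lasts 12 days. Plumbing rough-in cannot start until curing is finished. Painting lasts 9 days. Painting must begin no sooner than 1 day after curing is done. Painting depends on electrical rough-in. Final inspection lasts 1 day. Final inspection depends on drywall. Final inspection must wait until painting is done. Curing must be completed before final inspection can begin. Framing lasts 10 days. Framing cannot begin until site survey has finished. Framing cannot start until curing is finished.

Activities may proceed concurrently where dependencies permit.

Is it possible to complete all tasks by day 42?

Curing can start immediately at day 0; it finishes at day 9.
After curing (finishes day 9), plumbing rough-in can start at day 9 and finishes at day 21.
Site survey can start immediately at day 0; it finishes at day 11.
Framing cannot start until site survey (finishes day 11); curing (finishes day 9). The controlling bound is day 11, so framing finishes at 11 + 10 = day 21.
For electrical rough-in: framing (finishes day 21); plumbing rough-in (finishes day 21). Taking the maximum gives a start of day 21, and it finishes at 21 + 7 = day 28.
Painting needs all of curing (finishes day 9, plus 1-day gap → day 10); electrical rough-in (finishes day 28). That puts its earliest start at day 28; it finishes at 28 + 9 = day 37.
For drywall: electrical rough-in (finishes day 28); curing (finishes day 9); site survey (finishes day 11). Taking the maximum gives a start of day 28, and it finishes at 28 + 12 = day 40.
Final inspection needs all of drywall (finishes day 40); painting (finishes day 37); curing (finishes day 9). That puts its earliest start at day 40; it finishes at 40 + 1 = day 41.
Every task is finished by day 41, which is no later than the deadline of 42, so the schedule is feasible.

Yes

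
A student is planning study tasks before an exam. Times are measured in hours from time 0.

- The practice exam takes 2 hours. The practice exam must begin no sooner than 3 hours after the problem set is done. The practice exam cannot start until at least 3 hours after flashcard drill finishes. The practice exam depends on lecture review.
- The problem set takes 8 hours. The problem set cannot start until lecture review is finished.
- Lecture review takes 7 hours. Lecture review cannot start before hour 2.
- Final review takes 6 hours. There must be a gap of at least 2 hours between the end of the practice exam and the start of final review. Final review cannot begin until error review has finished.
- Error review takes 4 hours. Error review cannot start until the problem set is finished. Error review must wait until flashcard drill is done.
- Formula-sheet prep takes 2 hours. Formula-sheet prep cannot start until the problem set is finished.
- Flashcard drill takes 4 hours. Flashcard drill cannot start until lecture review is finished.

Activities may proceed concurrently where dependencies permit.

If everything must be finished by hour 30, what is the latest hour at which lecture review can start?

2

Final review must finish by hour 30; it takes 6 hours, so it must start by 30 − 6 = hour 24.
Since final review (must start by hour 24, minus 2-hour gap → hour 22) depends on it, the practice exam must finish by hour 22. Backing off its 2-hour duration gives a latest start of hour 20.
Error review must finish before final review (must start by hour 24). With a 4-hour duration, error review must start by 24 − 4 = hour 20.
Formula-sheet prep has no dependents, so it just needs to finish by hour 30. Starting by 30 − 2 = hour 28 achieves that.
The problem set must finish in time for the practice exam (must start by hour 20, minus 3-hour gap → hour 17); error review (must start by hour 20); formula-sheet prep (must start by hour 28). The tightest is hour 17, so the problem set must start by 17 − 8 = hour 9.
Flashcard drill has several dependents: the practice exam (must start by hour 20, minus 3-hour gap → hour 17); error review (must start by hour 20). The earliest of those limits is hour 17, so flashcard drill must start by 17 − 4 = hour 13.
Lecture review has several dependents: the problem set (must start by hour 9); flashcard drill (must start by hour 13); the practice exam (must start by hour 20). The earliest of those limits is hour 9, so lecture review must start by 9 − 7 = hour 2.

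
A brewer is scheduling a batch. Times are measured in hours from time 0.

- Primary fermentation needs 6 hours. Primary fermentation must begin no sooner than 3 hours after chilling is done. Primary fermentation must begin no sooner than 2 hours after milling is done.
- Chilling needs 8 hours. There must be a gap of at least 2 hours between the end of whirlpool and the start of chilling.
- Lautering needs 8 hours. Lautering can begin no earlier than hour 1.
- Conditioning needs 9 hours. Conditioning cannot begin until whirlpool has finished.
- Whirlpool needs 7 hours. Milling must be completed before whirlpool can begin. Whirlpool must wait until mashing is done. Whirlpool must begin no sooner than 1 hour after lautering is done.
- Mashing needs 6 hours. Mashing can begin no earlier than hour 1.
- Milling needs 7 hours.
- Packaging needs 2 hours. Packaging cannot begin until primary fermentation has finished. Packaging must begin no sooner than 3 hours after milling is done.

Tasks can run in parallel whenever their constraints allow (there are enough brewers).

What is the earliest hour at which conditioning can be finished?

Lautering waits on its own release at hour 1, so it starts at hour 1 and finishes at 1 + 8 = hour 9.
Mashing cannot begin until its own release at hour 1. It runs from hour 1 to 1 + 6 = hour 7.
Nothing blocks milling, so it runs from hour 0 to hour 7.
Whirlpool needs all of milling (finishes hour 7); mashing (finishes hour 7); lautering (finishes hour 9, plus 1-hour gap → hour 10). That puts its earliest start at hour 10; it finishes at 10 + 7 = hour 17.
Conditioning waits on whirlpool (finishes hour 17), so it starts at hour 17 and finishes at 17 + 9 = hour 26.

26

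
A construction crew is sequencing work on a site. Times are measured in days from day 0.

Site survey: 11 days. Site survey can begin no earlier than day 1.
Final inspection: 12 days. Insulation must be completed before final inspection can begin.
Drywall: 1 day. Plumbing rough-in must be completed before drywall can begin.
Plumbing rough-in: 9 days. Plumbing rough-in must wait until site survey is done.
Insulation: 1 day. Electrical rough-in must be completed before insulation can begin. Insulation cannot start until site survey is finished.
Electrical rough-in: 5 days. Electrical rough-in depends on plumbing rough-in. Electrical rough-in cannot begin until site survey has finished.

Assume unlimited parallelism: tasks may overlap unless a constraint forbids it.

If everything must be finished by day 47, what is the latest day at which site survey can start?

To finish by day 47, final inspection (duration 12) must start no later than day 35.
Insulation must finish before final inspection (must start by day 35). With a 1-day duration, insulation must start by 35 − 1 = day 34.
Electrical rough-in must finish before insulation (must start by day 34). With a 5-day duration, electrical rough-in must start by 34 − 5 = day 29.
Nothing follows drywall; the deadline of day 47 is its only limit. It must start by 47 − 1 = day 46.
Plumbing rough-in feeds electrical rough-in (must start by day 29); drywall (must start by day 46). Taking the minimum, plumbing rough-in must finish by day 29 and start by 29 − 9 = day 20.
For site survey: plumbing rough-in (must start by day 20); electrical rough-in (must start by day 29); insulation (must start by day 34). The most restrictive is day 20; with an 11-day duration, site survey must start by day 9.

9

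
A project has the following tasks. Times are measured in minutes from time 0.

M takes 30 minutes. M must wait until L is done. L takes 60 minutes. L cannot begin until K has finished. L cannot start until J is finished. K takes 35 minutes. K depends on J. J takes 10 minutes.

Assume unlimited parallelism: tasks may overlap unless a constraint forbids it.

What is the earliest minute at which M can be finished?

Nothing blocks J, so it runs from minute 0 to minute 10.
K waits on J (finishes minute 10), so it starts at minute 10 and finishes at 10 + 35 = minute 45.
For L: K (finishes minute 45); J (finishes minute 10). Taking the maximum gives a start of minute 45, and it finishes at 45 + 60 = minute 105.
After L (finishes minute 105), M can start at minute 105 and finishes at minute 135.

135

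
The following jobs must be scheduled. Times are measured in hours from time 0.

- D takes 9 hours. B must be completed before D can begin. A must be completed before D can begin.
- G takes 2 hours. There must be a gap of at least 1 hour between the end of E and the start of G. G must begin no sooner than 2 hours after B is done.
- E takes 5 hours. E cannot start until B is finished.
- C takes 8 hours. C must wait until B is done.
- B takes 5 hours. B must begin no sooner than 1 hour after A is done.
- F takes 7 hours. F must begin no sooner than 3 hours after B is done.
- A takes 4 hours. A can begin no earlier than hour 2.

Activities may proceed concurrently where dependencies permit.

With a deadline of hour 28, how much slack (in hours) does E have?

A waits on its own release at hour 2, so it starts at hour 2 and finishes at 2 + 4 = hour 6.
After A (finishes hour 6, plus 1-hour gap → hour 7), B can start at hour 7 and finishes at hour 12.
E cannot begin until B (finishes hour 12). It runs from hour 12 to 12 + 5 = hour 17.

Working backward from the deadline:
G must finish by hour 28; it takes 2 hours, so it must start by 28 − 2 = hour 26.
E feeds into G (must start by hour 26, minus 1-hour gap → hour 25); so E must finish by hour 25 and therefore start by hour 20.
So E can start as early as hour 12 and as late as hour 20, giving 20 − 12 = 8 hours of slack.

8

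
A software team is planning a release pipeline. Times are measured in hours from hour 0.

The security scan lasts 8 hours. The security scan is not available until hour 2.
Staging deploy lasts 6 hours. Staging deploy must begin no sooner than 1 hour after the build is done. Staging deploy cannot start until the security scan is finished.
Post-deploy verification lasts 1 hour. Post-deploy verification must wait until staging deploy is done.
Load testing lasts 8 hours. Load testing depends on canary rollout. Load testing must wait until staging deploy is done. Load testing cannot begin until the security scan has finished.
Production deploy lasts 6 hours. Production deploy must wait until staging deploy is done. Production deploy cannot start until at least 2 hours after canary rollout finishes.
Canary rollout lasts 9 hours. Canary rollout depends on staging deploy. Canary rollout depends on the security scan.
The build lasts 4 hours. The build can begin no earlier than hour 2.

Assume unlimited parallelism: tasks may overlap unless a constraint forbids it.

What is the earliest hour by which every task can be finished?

33

The security scan cannot begin until its own release at hour 2. It runs from hour 2 to 2 + 8 = hour 10.
The build cannot begin until its own release at hour 2. It runs from hour 2 to 2 + 4 = hour 6.
Staging deploy needs all of the build (finishes hour 6, plus 1-hour gap → hour 7); the security scan (finishes hour 10). That puts its earliest start at hour 10; it finishes at 10 + 6 = hour 16.
Post-deploy verification waits on staging deploy (finishes hour 16), so it starts at hour 16 and finishes at 16 + 1 = hour 17.
Canary rollout needs all of staging deploy (finishes hour 16); the security scan (finishes hour 10). That puts its earliest start at hour 16; it finishes at 16 + 9 = hour 25.
For production deploy: staging deploy (finishes hour 16); canary rollout (finishes hour 25, plus 2-hour gap → hour 27). Taking the maximum gives a start of hour 27, and it finishes at 27 + 6 = hour 33.
Load testing has to wait for canary rollout (finishes hour 25); staging deploy (finishes hour 16); the security scan (finishes hour 10). The latest of these is hour 25, so load testing runs hour 25 to 25 + 8 = hour 33.
All tasks are finished once the last one completes. Finish times: The build at 6, The security scan at 10, Staging deploy at 16, Canary rollout at 25, Load testing at 33, Production deploy at 33, Post-deploy verification at 17. The latest is hour 33.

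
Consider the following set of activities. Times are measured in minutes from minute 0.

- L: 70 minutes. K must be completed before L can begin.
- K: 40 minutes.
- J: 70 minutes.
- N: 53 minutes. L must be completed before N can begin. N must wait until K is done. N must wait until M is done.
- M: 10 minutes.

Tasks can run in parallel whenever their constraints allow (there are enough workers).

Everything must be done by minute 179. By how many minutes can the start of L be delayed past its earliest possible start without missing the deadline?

16

Nothing blocks K, so it runs from minute 0 to minute 40.
After K (finishes minute 40), L can start at minute 40 and finishes at minute 110.

Working backward from the deadline:
Nothing follows N; the deadline of minute 179 is its only limit. It must start by 179 − 53 = minute 126.
L must finish before N (must start by minute 126). With a 70-minute duration, L must start by 126 − 70 = minute 56.
So L can start as early as minute 40 and as late as minute 56, giving 56 − 40 = 16 minutes of slack.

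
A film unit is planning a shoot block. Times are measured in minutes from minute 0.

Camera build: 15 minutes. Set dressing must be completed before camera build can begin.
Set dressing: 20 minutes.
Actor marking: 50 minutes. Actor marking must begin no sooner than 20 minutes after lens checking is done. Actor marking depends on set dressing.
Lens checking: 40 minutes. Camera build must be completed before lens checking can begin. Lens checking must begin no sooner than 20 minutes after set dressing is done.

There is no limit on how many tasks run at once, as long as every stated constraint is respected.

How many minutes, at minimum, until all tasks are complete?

150

Nothing blocks set dressing, so it runs from minute 0 to minute 20.
Camera build cannot begin until set dressing (finishes minute 20). It runs from minute 20 to 20 + 15 = minute 35.
For lens checking: camera build (finishes minute 35); set dressing (finishes minute 20, plus 20-minute gap → minute 40). Taking the maximum gives a start of minute 40, and it finishes at 40 + 40 = minute 80.
Actor marking has to wait for lens checking (finishes minute 80, plus 20-minute gap → minute 100); set dressing (finishes minute 20). The latest of these is minute 100, so actor marking runs minute 100 to 100 + 50 = minute 150.
All tasks are finished once the last one completes. Finish times: Set dressing at 20, Camera build at 35, Lens checking at 80, Actor marking at 150. The latest is minute 150.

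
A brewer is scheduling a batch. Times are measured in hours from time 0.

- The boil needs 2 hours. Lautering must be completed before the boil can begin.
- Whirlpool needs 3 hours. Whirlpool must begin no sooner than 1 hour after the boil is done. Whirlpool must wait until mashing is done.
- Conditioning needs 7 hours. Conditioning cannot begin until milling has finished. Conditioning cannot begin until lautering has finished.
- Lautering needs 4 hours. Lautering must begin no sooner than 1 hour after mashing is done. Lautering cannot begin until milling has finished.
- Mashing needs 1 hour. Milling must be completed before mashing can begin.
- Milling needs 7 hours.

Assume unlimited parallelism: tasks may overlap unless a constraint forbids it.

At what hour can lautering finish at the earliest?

13

Milling can start immediately at hour 0; it finishes at hour 7.
Mashing cannot begin until milling (finishes hour 7). It runs from hour 7 to 7 + 1 = hour 8.
Lautering has to wait for mashing (finishes hour 8, plus 1-hour gap → hour 9); milling (finishes hour 7). The latest of these is hour 9, so lautering runs hour 9 to 9 + 4 = hour 13.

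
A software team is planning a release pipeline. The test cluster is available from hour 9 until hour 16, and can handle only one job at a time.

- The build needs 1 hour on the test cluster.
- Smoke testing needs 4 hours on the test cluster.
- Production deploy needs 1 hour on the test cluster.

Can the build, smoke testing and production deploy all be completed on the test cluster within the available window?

The test cluster window is 16 − 9 = 7 hours.
Running back to back, the jobs need 1 + 4 + 1 = 6 hours on the test cluster.
Since 6 ≤ 7, they fit within the window.

Yes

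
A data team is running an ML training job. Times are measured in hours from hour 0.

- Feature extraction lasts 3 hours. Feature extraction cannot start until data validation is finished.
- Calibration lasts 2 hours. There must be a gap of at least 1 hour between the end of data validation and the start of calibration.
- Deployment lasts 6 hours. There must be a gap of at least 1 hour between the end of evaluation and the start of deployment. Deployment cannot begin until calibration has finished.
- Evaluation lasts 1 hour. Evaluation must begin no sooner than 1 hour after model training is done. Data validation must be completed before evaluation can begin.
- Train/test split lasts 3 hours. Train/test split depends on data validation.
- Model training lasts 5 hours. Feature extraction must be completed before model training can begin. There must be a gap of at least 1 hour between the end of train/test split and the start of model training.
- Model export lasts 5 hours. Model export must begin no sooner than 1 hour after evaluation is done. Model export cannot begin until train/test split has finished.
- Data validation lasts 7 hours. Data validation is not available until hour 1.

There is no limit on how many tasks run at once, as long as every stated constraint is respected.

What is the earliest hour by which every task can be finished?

26

Data validation cannot begin until its own release at hour 1. It runs from hour 1 to 1 + 7 = hour 8.
After data validation (finishes hour 8, plus 1-hour gap → hour 9), calibration can start at hour 9 and finishes at hour 11.
After data validation (finishes hour 8), train/test split can start at hour 8 and finishes at hour 11.
Feature extraction cannot begin until data validation (finishes hour 8). It runs from hour 8 to 8 + 3 = hour 11.
Model training needs all of feature extraction (finishes hour 11); train/test split (finishes hour 11, plus 1-hour gap → hour 12). That puts its earliest start at hour 12; it finishes at 12 + 5 = hour 17.
For evaluation: model training (finishes hour 17, plus 1-hour gap → hour 18); data validation (finishes hour 8). Taking the maximum gives a start of hour 18, and it finishes at 18 + 1 = hour 19.
For deployment: evaluation (finishes hour 19, plus 1-hour gap → hour 20); calibration (finishes hour 11). Taking the maximum gives a start of hour 20, and it finishes at 20 + 6 = hour 26.
For model export: evaluation (finishes hour 19, plus 1-hour gap → hour 20); train/test split (finishes hour 11). Taking the maximum gives a start of hour 20, and it finishes at 20 + 5 = hour 25.
All tasks are finished once the last one completes. Finish times: Data validation at 8, Feature extraction at 11, Train/test split at 11, Model training at 17, Evaluation at 19, Calibration at 11, Model export at 25, Deployment at 26. The latest is hour 26.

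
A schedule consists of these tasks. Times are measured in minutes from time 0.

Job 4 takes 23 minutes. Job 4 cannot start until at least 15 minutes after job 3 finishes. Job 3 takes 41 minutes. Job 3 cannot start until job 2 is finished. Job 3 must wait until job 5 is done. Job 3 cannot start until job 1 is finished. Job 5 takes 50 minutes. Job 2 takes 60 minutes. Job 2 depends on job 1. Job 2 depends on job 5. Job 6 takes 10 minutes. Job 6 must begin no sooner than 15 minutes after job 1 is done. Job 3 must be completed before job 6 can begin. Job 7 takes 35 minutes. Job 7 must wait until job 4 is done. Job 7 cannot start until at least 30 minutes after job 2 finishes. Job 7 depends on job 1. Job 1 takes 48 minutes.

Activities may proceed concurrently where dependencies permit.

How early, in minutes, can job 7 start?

Nothing blocks job 5, so it runs from minute 0 to minute 50.
Nothing blocks job 1, so it runs from minute 0 to minute 48.
Job 2 has to wait for job 1 (finishes minute 48); job 5 (finishes minute 50). The latest of these is minute 50, so job 2 runs minute 50 to 50 + 60 = minute 110.
For job 3: job 2 (finishes minute 110); job 5 (finishes minute 50); job 1 (finishes minute 48). Taking the maximum gives a start of minute 110, and it finishes at 110 + 41 = minute 151.
Job 4 waits on job 3 (finishes minute 151, plus 15-minute gap → minute 166), so it starts at minute 166 and finishes at 166 + 23 = minute 189.
Job 7 waits on job 4 (finishes minute 189); job 2 (finishes minute 110, plus 30-minute gap → minute 140); job 1 (finishes minute 48). The latest of these is minute 189, which is the earliest job 7 can start.

189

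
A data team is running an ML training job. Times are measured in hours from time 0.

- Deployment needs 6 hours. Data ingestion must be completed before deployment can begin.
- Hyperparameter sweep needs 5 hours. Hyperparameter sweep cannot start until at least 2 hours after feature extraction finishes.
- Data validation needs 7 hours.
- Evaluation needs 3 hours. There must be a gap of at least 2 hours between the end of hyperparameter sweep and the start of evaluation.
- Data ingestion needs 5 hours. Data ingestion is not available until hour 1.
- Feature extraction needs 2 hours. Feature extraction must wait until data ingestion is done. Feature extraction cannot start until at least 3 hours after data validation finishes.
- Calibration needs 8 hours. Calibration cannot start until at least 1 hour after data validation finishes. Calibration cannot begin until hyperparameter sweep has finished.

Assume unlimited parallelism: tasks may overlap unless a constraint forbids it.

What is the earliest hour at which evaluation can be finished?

Nothing blocks data validation, so it runs from hour 0 to hour 7.
Data ingestion waits on its own release at hour 1, so it starts at hour 1 and finishes at 1 + 5 = hour 6.
For feature extraction: data ingestion (finishes hour 6); data validation (finishes hour 7, plus 3-hour gap → hour 10). Taking the maximum gives a start of hour 10, and it finishes at 10 + 2 = hour 12.
Hyperparameter sweep cannot begin until feature extraction (finishes hour 12, plus 2-hour gap → hour 14). It runs from hour 14 to 14 + 5 = hour 19.
Evaluation waits on hyperparameter sweep (finishes hour 19, plus 2-hour gap → hour 21), so it starts at hour 21 and finishes at 21 + 3 = hour 24.

24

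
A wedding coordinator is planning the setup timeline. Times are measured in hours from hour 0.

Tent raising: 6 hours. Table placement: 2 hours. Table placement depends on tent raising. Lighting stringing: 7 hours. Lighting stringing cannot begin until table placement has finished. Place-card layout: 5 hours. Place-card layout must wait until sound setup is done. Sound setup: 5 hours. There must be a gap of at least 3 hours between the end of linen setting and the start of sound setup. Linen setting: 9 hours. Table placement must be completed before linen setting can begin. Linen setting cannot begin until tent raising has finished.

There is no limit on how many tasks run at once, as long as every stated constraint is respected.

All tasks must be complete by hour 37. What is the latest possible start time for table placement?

Place-card layout must finish by hour 37; it takes 5 hours, so it must start by 37 − 5 = hour 32.
Sound setup must finish before place-card layout (must start by hour 32). With a 5-hour duration, sound setup must start by 32 − 5 = hour 27.
Linen setting has to be done before sound setup (must start by hour 27, minus 3-hour gap → hour 24). That means finishing by hour 24, i.e. starting by 24 − 9 = hour 15.
Lighting stringing has no dependents, so it just needs to finish by hour 37. Starting by 37 − 7 = hour 30 achieves that.
Table placement has several dependents: linen setting (must start by hour 15); lighting stringing (must start by hour 30). The earliest of those limits is hour 15, so table placement must start by 15 − 2 = hour 13.

13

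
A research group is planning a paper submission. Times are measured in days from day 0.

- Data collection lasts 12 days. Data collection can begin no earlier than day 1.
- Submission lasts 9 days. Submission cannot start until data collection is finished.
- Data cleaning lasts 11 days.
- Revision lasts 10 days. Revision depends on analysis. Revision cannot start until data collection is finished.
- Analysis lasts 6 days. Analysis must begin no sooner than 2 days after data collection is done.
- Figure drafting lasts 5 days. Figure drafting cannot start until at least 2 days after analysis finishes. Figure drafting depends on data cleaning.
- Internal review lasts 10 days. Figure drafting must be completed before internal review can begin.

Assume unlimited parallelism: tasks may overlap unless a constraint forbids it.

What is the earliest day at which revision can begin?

21

After its own release at day 1, data collection can start at day 1 and finishes at day 13.
Analysis cannot begin until data collection (finishes day 13, plus 2-day gap → day 15). It runs from day 15 to 15 + 6 = day 21.
Revision waits on analysis (finishes day 21); data collection (finishes day 13). The latest of these is day 21, which is the earliest revision can start.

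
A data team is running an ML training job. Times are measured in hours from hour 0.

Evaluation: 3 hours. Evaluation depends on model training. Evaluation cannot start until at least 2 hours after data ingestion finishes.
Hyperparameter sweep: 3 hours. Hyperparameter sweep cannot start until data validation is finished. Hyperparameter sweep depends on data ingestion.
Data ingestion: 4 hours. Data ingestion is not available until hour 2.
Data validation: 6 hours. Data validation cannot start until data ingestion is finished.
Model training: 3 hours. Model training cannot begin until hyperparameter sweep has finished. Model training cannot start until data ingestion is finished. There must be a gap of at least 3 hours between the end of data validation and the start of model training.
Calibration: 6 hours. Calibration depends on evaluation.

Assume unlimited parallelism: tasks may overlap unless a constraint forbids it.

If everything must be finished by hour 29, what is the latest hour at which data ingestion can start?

To finish by hour 29, calibration (duration 6) must start no later than hour 23.
Evaluation feeds into calibration (must start by hour 23); so evaluation must finish by hour 23 and therefore start by hour 20.
Model training must finish before evaluation (must start by hour 20). With a 3-hour duration, model training must start by 20 − 3 = hour 17.
Since model training (must start by hour 17) depends on it, hyperparameter sweep must finish by hour 17. Backing off its 3-hour duration gives a latest start of hour 14.
For data validation: hyperparameter sweep (must start by hour 14); model training (must start by hour 17, minus 3-hour gap → hour 14). The most restrictive is hour 14; with a 6-hour duration, data validation must start by hour 8.
For data ingestion: data validation (must start by hour 8); hyperparameter sweep (must start by hour 14); model training (must start by hour 17); evaluation (must start by hour 20, minus 2-hour gap → hour 18). The most restrictive is hour 8; with a 4-hour duration, data ingestion must start by hour 4.

4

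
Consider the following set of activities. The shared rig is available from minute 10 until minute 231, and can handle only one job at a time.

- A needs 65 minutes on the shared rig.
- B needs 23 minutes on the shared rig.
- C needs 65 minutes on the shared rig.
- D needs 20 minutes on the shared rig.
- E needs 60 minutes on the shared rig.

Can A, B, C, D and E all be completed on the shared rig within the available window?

No

The shared rig window is 231 − 10 = 221 minutes.
Running back to back, the jobs need 65 + 23 + 65 + 20 + 60 = 233 minutes on the shared rig.
Since 233 > 221, they cannot all fit.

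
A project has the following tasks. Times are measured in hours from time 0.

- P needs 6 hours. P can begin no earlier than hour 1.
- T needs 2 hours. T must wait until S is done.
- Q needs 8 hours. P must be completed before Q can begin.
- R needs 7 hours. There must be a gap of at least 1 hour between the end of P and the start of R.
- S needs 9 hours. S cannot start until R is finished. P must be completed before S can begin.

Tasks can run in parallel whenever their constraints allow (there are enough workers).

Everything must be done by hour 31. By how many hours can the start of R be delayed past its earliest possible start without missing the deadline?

5

P waits on its own release at hour 1, so it starts at hour 1 and finishes at 1 + 6 = hour 7.
R cannot begin until P (finishes hour 7, plus 1-hour gap → hour 8). It runs from hour 8 to 8 + 7 = hour 15.

Working backward from the deadline:
To finish by hour 31, T (duration 2) must start no later than hour 29.
S has to be done before T (must start by hour 29). That means finishing by hour 29, i.e. starting by 29 − 9 = hour 20.
R has to be done before S (must start by hour 20). That means finishing by hour 20, i.e. starting by 20 − 7 = hour 13.
So R can start as early as hour 8 and as late as hour 13, giving 13 − 8 = 5 hours of slack.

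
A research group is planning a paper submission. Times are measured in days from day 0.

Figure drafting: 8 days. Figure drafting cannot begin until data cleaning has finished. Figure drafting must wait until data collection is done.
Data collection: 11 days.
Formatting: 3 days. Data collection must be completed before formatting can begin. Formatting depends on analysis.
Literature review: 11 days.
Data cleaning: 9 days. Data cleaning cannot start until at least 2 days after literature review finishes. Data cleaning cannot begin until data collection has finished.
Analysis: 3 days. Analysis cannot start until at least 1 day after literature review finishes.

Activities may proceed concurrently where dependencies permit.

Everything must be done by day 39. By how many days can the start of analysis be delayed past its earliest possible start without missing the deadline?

21

Nothing blocks literature review, so it runs from day 0 to day 11.
After literature review (finishes day 11, plus 1-day gap → day 12), analysis can start at day 12 and finishes at day 15.

Working backward from the deadline:
Formatting has no dependents, so it just needs to finish by day 39. Starting by 39 − 3 = day 36 achieves that.
Analysis has to be done before formatting (must start by day 36). That means finishing by day 36, i.e. starting by 36 − 3 = day 33.
So analysis can start as early as day 12 and as late as day 33, giving 33 − 12 = 21 days of slack.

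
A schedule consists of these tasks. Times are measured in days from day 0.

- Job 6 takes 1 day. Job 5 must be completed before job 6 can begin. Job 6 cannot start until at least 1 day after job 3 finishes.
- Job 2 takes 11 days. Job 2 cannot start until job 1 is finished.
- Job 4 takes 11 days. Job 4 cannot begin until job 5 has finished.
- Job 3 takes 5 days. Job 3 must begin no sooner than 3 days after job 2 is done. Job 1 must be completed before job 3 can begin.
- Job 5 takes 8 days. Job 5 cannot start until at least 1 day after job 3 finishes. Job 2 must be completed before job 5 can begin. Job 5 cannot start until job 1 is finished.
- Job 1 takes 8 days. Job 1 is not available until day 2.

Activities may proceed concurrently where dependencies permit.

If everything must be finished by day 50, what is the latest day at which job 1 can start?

To finish by day 50, job 4 (duration 11) must start no later than day 39.
To finish by day 50, job 6 (duration 1) must start no later than day 49.
Job 5 must finish in time for job 4 (must start by day 39); job 6 (must start by day 49). The tightest is day 39, so job 5 must start by 39 − 8 = day 31.
Job 3 feeds job 5 (must start by day 31, minus 1-day gap → day 30); job 6 (must start by day 49, minus 1-day gap → day 48). Taking the minimum, job 3 must finish by day 30 and start by 30 − 5 = day 25.
Job 2 has several dependents: job 3 (must start by day 25, minus 3-day gap → day 22); job 5 (must start by day 31). The earliest of those limits is day 22, so job 2 must start by 22 − 11 = day 11.
Job 1 feeds job 2 (must start by day 11); job 3 (must start by day 25); job 5 (must start by day 31). Taking the minimum, job 1 must finish by day 11 and start by 11 − 8 = day 3.

3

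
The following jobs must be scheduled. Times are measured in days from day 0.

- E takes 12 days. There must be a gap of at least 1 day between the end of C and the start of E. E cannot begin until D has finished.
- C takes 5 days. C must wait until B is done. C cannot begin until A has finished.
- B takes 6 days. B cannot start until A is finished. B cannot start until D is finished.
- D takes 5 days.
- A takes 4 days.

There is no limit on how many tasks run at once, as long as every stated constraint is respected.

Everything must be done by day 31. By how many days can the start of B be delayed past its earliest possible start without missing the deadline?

2

D can start immediately at day 0; it finishes at day 5.
A has no prerequisites, so it starts at day 0 and finishes at day 4.
For B: A (finishes day 4); D (finishes day 5). Taking the maximum gives a start of day 5, and it finishes at 5 + 6 = day 11.

Working backward from the deadline:
E must finish by day 31; it takes 12 days, so it must start by 31 − 12 = day 19.
C has to be done before E (must start by day 19, minus 1-day gap → day 18). That means finishing by day 18, i.e. starting by 18 − 5 = day 13.
B feeds into C (must start by day 13); so B must finish by day 13 and therefore start by day 7.
So B can start as early as day 5 and as late as day 7, giving 7 − 5 = 2 days of slack.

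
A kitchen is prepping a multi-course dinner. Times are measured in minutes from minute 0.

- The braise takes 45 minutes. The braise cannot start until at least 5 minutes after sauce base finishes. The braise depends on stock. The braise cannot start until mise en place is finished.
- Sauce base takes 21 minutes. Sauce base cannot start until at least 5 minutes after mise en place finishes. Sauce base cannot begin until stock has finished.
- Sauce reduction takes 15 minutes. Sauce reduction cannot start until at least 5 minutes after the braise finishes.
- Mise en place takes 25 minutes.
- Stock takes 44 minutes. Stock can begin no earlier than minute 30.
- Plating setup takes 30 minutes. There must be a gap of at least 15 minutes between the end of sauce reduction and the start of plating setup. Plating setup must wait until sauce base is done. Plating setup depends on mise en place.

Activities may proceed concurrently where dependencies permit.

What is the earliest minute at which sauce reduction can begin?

Stock waits on its own release at minute 30, so it starts at minute 30 and finishes at 30 + 44 = minute 74.
Nothing blocks mise en place, so it runs from minute 0 to minute 25.
Sauce base cannot start until mise en place (finishes minute 25, plus 5-minute gap → minute 30); stock (finishes minute 74). The controlling bound is minute 74, so sauce base finishes at 74 + 21 = minute 95.
The braise cannot start until sauce base (finishes minute 95, plus 5-minute gap → minute 100); stock (finishes minute 74); mise en place (finishes minute 25). The controlling bound is minute 100, so the braise finishes at 100 + 45 = minute 145.
Sauce reduction waits on the braise (finishes minute 145, plus 5-minute gap → minute 150), so the earliest it can start is minute 150.

150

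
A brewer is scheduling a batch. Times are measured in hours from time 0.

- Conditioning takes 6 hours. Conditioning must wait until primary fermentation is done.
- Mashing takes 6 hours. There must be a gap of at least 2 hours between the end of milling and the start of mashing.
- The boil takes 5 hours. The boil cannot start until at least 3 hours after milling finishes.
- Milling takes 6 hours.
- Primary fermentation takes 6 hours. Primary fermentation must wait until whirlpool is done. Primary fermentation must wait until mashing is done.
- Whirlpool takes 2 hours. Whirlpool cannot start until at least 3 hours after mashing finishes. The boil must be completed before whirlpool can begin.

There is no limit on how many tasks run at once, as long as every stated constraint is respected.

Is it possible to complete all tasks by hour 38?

Yes

Nothing blocks milling, so it runs from hour 0 to hour 6.
The boil waits on milling (finishes hour 6, plus 3-hour gap → hour 9), so it starts at hour 9 and finishes at 9 + 5 = hour 14.
Mashing cannot begin until milling (finishes hour 6, plus 2-hour gap → hour 8). It runs from hour 8 to 8 + 6 = hour 14.
Whirlpool has to wait for mashing (finishes hour 14, plus 3-hour gap → hour 17); the boil (finishes hour 14). The latest of these is hour 17, so whirlpool runs hour 17 to 17 + 2 = hour 19.
For primary fermentation: whirlpool (finishes hour 19); mashing (finishes hour 14). Taking the maximum gives a start of hour 19, and it finishes at 19 + 6 = hour 25.
After primary fermentation (finishes hour 25), conditioning can start at hour 25 and finishes at hour 31.
Every task is finished by hour 31, which is no later than the deadline of 38, so the schedule is feasible.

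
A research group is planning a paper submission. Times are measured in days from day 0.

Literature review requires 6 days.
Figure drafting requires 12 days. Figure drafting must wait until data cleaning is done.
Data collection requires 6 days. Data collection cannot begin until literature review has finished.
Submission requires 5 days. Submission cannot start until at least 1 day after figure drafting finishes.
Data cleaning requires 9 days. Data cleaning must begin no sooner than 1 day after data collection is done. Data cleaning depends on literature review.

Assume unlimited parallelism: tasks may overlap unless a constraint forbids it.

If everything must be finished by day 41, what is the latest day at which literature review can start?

To finish by day 41, submission (duration 5) must start no later than day 36.
Since submission (must start by day 36, minus 1-day gap → day 35) depends on it, figure drafting must finish by day 35. Backing off its 12-day duration gives a latest start of day 23.
Data cleaning has to be done before figure drafting (must start by day 23). That means finishing by day 23, i.e. starting by 23 − 9 = day 14.
Data collection feeds into data cleaning (must start by day 14, minus 1-day gap → day 13); so data collection must finish by day 13 and therefore start by day 7.
For literature review: data collection (must start by day 7); data cleaning (must start by day 14). The most restrictive is day 7; with a 6-day duration, literature review must start by day 1.

1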